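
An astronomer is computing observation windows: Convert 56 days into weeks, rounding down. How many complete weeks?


Total days: 56
Days per week: 7
Division: 56 / 7 = 8 remainder 0
Complete weeks: 8
Remaining days: 0

8


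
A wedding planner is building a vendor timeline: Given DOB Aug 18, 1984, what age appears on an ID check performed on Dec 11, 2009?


Birth: 1984-08-18
Reference: 2009-12-11
Year difference: 2009 - 1984 = 25
Has birthday (08-18) occurred by 12-11? Yes
Age in full years: 25

25


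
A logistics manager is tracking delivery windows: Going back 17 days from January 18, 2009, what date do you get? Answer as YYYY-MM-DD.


Start: 2009-01-18
Subtracting 17 days
Days already passed in January: 18
Result: 2009-01-01

2009-01-01


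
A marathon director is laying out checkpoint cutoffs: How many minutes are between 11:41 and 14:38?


Start time: 11:41 = 701 minutes from midnight
End time: 14:38 = 878 minutes from midnight
Difference: 878 - 701 = 177 minutes
That is 2 hours and 57 minutes

177


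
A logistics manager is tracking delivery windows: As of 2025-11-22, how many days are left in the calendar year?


Start: November 22, 2025
End: December 31, 2025
Days left in November: 8
December: 31
Sum of remaining months: 31
Total: 8 + 31 = 39

39


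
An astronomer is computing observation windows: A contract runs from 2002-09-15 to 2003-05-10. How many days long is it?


Start date: 2002-09-15
End date: 2003-05-10
Sep 2002: +16 days
Oct 2002: +31 days
Nov 2002: +30 days
... (6 more months)
Total: 237 days

237


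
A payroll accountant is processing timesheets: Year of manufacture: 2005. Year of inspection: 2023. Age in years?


Birth year: 2005
Current year: 2023
Age = current year - birth year
Age = 2023 - 2005 = 18

18


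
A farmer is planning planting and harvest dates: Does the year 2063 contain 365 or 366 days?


Year: 2063
Check leap year rules:
Divisible by 4? No
2063 is not a leap year
Days: 365

365


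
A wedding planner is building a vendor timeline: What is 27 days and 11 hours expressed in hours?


Days: 27
Extra hours: 11
Hours per day: 24
Days to hours: 27 x 24 = 648
Total: 648 + 11 = 659

659


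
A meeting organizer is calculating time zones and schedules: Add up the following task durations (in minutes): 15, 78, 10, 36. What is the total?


Durations: 15, 78, 10, 36
Running sum: 15
+ 78 = 93
+ 10 = 103
+ 36 = 139
Total duration: 139 minutes
That is 2 hours and 19 minutes

139


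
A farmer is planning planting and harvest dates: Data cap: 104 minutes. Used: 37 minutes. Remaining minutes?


Total budget: 104 minutes
Time used: 37 minutes
Remaining: 104 - 37 = 67 minutes
Percent used: 35.6%
Percent remaining: 64.4%

67


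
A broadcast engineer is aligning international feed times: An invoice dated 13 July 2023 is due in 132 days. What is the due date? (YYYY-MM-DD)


Start: 2023-07-13
Adding 132 days
Days remaining in July: 18
After July: 114 days still to add
August 2023: 31 days, 83 remaining
September 2023: 30 days, 53 remaining
October 2023: 31 days, 22 remaining
November 2023 has 30 days, need 22
Result: 2023-11-22

2023-11-22


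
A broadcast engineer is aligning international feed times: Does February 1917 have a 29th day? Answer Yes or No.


Year: 1917
Divisible by 4? 1917 / 4 = 479.25 -> No
Not divisible by 4, so NOT a leap year

No


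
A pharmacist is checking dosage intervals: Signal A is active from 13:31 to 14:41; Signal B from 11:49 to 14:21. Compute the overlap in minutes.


Interval A: [811, 881] minutes from midnight
Interval B: [709, 861] minutes from midnight
Overlap start = max(811, 709) = 811
Overlap end = min(881, 861) = 861
Overlap = 861 - 811 = 50 minutes

50


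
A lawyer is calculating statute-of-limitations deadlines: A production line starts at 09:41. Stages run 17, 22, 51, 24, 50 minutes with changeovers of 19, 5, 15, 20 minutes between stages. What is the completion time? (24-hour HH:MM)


Start: 09:41 = 581 min from midnight
  after task 1 (17 min): 09:58
  after break (19 min): 10:17
  after task 2 (22 min): 10:39
  after break (5 min): 10:44
  after task 3 (51 min): 11:35
  after break (15 min): 11:50
  after task 4 (24 min): 12:14
  after break (20 min): 12:34
  after task 5 (50 min): 13:24
Total elapsed: 223 minutes
End time: 13:24

13:24


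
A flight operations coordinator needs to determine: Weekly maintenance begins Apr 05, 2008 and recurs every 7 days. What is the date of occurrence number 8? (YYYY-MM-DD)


First occurrence: 2008-04-05 (occurrence 1)
Each occurrence is 7 days after the previous.
Occurrence 8 is 7 weeks after the first.
7 weeks = 49 days
2008-04-05 + 49 days = 2008-05-24

2008-05-24


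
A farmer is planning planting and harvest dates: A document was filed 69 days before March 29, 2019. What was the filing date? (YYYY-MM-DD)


Start: 2019-03-29
Subtracting 69 days
Days already passed in March: 29
After going back through March: 40 more days to subtract
February 2019: 28 days, 12 remaining
January 2019 has 31 days, need 12
Result: 2019-01-19

2019-01-19


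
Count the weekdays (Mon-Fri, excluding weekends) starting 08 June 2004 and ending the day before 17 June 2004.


Start: 2004-06-08 (Tuesday)
End (exclusive): 2004-06-17 (Thursday)
Total calendar days: 9
Full weeks: 9 // 7 = 1 -> 5 weekdays
Remaining 2 days starting on Tuesday:
  Tue(w), Wed(w) -> 2 weekdays
Total business days: 5 + 2 = 7

7


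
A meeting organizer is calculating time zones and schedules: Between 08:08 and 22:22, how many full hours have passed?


Start: 08:08
End: 22:22
Hour difference: 22 - 8 = 14 hours
Minute difference: 22 - 8 = 14 minutes
Total minutes: 854
Complete hours: 854 / 60 = 14 (remainder 14)

14


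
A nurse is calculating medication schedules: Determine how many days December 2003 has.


Month: December
Year: 2003
December is a 31-day month
Total: 31 days

31


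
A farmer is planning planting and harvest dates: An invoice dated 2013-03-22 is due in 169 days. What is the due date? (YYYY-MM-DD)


Start: 2013-03-22
Adding 169 days
Days remaining in March: 9
After March: 160 days still to add
April 2013: 30 days, 130 remaining
May 2013: 31 days, 99 remaining
June 2013: 30 days, 69 remaining
July 2013: 31 days, 38 remaining
Result: 2013-09-07

2013-09-07


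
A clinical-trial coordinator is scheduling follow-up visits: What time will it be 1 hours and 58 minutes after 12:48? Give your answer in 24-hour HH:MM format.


Start time: 12:48
Adding: 1 hours 58 minutes
Minutes: 48 + 58 = 106
Minute overflow: 106 >= 60, so carry 1 hour, minutes = 46
Hours: 12 + 1 + 1 = 14
Result: 14:46

14:46


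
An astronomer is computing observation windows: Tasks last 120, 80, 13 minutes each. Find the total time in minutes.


Durations: 120, 80, 13
Running sum: 120
+ 80 = 200
+ 13 = 213
Total duration: 213 minutes
That is 3 hours and 33 minutes

213


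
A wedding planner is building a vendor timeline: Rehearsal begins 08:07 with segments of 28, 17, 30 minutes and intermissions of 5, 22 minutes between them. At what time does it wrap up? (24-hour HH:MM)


Start: 08:07 = 487 min from midnight
  after task 1 (28 min): 08:35
  after break (5 min): 08:40
  after task 2 (17 min): 08:57
  after break (22 min): 09:19
  after task 3 (30 min): 09:49
Total elapsed: 102 minutes
End time: 09:49

09:49


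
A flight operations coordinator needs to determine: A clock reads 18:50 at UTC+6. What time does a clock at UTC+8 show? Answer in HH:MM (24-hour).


Local time: 18:50 at UTC+6 (offset 6h)
Target zone: UTC+8 (offset 8h)
Difference: 8 - (6) = 2 hours
Calculation: 18 + (2) = 20
Result: 20:50

20:50


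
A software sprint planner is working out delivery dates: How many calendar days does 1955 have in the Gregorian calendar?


Year: 1955
Check leap year rules:
Divisible by 4? No
1955 is not a leap year
Days: 365

365


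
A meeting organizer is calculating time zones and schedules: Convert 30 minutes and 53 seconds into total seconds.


Minutes: 30
Seconds: 53
Convert minutes to seconds: 30 x 60 = 1800
Add remaining seconds: 1800 + 53 = 1853

1853


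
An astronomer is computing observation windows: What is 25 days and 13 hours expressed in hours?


Days: 25
Extra hours: 13
Hours per day: 24
Days to hours: 25 x 24 = 600
Total: 600 + 13 = 613

613


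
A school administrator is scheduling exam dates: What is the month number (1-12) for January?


Calendar month order:
1. January <--
2. February
January is month number 1

1


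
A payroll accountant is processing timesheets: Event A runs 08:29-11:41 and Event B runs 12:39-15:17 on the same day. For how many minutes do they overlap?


Interval A: [509, 701] minutes from midnight
Interval B: [759, 917] minutes from midnight
Overlap start = max(509, 759) = 759
Overlap end = min(701, 917) = 701
End <= start, so the intervals do not overlap: 0 minutes

0


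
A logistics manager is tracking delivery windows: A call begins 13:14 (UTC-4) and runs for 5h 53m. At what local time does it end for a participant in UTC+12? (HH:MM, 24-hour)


Start: 13:14 in UTC-4
Step 1 - add duration:
  minutes: 14 + 53 = 67 (carry 1h)
  hours: 13 + 5 + 1 = 19
  end in UTC-4: 19:07
Step 2 - convert UTC-4 -> UTC+12:
  offset difference: 12 - (-4) = 16 hours
  19 + (16) = 35 -> mod 24 = 11
Result: 11:07 in UTC+12

11:07


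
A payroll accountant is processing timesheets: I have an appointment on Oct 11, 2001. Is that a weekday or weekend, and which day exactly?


Date: 2001-10-11
January 1, 2001 is a Monday
Day of year: 284
Offset from Jan 1: 283 days
283 mod 7 = 3
Result: Thursday

Thursday


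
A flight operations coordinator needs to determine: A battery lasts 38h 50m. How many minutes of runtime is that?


Hours: 38
Extra minutes: 50
Minutes per hour: 60
Hours to minutes: 38 x 60 = 2280
Total: 2280 + 50 = 2330

2330


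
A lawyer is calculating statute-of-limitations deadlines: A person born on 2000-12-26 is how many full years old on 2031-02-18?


Birth: 2000-12-26
Reference: 2031-02-18
Year difference: 2031 - 2000 = 31
Has birthday (12-26) occurred by 02-18? No
Birthday not yet reached this year -> subtract 1
Age in full years: 30

30


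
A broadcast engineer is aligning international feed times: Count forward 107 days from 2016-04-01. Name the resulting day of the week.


Start: 2016-04-01 (Friday)
Step 1 - find target date: add 107 days
  2016-04-01 + 107 days = 2016-07-17
Step 2 - day of week:
  107 mod 7 = 2
  Friday + 2 days -> Sunday
Result: Sunday (2016-07-17)

Sunday


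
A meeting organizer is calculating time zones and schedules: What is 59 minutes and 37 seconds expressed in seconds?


Minutes: 59
Extra seconds: 37
Seconds per minute: 60
Minutes to seconds: 59 x 60 = 3540
Total: 3540 + 37 = 3577

3577


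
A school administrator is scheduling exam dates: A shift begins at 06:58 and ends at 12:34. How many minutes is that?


Start time: 06:58 = 418 minutes from midnight
End time: 12:34 = 754 minutes from midnight
Difference: 754 - 418 = 336 minutes
That is 5 hours and 36 minutes

336


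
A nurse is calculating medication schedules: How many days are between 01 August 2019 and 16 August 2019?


Start date: 2019-08-01
End date: 2019-08-16
Aug 2019: +15 days
Total: 15 days

15


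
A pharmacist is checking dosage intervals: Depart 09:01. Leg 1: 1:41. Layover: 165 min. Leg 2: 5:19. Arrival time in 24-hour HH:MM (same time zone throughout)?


Depart: 09:01
Leg 1: +101 min -> 10:42
Layover: +165 min -> 13:27
Leg 2: +319 min -> 18:46
Total travel: 585 minutes = 9h 45m
Arrival: 18:46

18:46


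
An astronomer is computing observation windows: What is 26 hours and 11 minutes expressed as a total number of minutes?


Hours: 26
Minutes: 11
Convert hours to minutes: 26 x 60 = 1560
Add remaining minutes: 1560 + 11 = 1571

1571


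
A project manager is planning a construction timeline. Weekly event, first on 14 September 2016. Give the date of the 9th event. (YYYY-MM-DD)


First occurrence: 2016-09-14 (occurrence 1)
Each occurrence is 7 days after the previous.
Occurrence 9 is 8 weeks after the first.
8 weeks = 56 days
2016-09-14 + 56 days = 2016-11-09

2016-11-09


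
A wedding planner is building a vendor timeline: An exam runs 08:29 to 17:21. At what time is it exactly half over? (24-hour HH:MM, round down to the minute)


Start time: 08:29 = 509 minutes from midnight
End time: 17:21 = 1041 minutes from midnight
Sum: 509 + 1041 = 1550
Midpoint: 1550 / 2 = 775 minutes
Convert: 775 / 60 = 12 hours, 55 minutes
Result: 12:55

12:55


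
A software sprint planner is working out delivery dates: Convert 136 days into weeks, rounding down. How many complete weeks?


Total days: 136
Days per week: 7
Division: 136 / 7 = 19 remainder 3
Complete weeks: 19
Remaining days: 3

19


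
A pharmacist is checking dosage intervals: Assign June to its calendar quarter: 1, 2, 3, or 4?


Month: June (month 6)
Q1: January-March (months 1-3)
Q2: April-June (months 4-6)
Q3: July-September (months 7-9)
Q4: October-December (months 10-12)
Month 6 falls in Q2

2


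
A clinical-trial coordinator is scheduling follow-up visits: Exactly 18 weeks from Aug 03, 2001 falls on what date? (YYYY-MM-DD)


Start: 2001-08-03
Weeks to add: 18
Convert to days: 18 x 7 = 126 days
Add 126 days to 2001-08-03
Result: 2001-12-07

2001-12-07


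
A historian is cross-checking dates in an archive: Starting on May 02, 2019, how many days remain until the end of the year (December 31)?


Start: May 02, 2019
End: December 31, 2019
Days left in May: 29
June: 30
July: 31
August: 31
September: 30
... plus remaining months
Sum of remaining months: 214
Total: 29 + 214 = 243

243


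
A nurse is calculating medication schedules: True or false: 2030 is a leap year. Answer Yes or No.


Year: 2030
Divisible by 4? 2030 / 4 = 507.5 -> No
Not divisible by 4, so NOT a leap year

No


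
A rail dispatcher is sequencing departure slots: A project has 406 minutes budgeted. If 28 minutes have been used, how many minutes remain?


Total budget: 406 minutes
Time used: 28 minutes
Remaining: 406 - 28 = 378 minutes
Percent used: 6.9%
Percent remaining: 93.1%

378


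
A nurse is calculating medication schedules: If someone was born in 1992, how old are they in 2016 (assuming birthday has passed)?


Birth year: 1992
Current year: 2016
Age = current year - birth year
Age = 2016 - 1992 = 24

24


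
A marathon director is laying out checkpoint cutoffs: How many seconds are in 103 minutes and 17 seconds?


Minutes: 103
Extra seconds: 17
Seconds per minute: 60
Minutes to seconds: 103 x 60 = 6180
Total: 6180 + 17 = 6197

6197


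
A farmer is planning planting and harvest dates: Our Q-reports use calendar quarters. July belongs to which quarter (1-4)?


Month: July (month 7)
Q1: January-March (months 1-3)
Q2: April-June (months 4-6)
Q3: July-September (months 7-9)
Q4: October-December (months 10-12)
Month 7 falls in Q3

3


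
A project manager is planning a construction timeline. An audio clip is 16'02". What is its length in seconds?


Minutes: 16
Seconds: 2
Convert minutes to seconds: 16 x 60 = 960
Add remaining seconds: 960 + 2 = 962

962


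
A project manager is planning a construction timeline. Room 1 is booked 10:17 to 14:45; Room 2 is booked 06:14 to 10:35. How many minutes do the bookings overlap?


Interval A: [617, 885] minutes from midnight
Interval B: [374, 635] minutes from midnight
Overlap start = max(617, 374) = 617
Overlap end = min(885, 635) = 635
Overlap = 635 - 617 = 18 minutes

18


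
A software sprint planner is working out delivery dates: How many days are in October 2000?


Month: October
Year: 2000
October is a 31-day month
Total: 31 days

31


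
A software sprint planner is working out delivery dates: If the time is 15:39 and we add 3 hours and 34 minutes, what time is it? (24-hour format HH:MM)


Start time: 15:39
Adding: 3 hours 34 minutes
Minutes: 39 + 34 = 73
Minute overflow: 73 >= 60, so carry 1 hour, minutes = 13
Hours: 15 + 3 + 1 = 19
Result: 19:13

19:13


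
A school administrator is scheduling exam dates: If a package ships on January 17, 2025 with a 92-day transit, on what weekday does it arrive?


Start: 2025-01-17 (Friday)
Step 1 - find target date: add 92 days
  2025-01-17 + 92 days = 2025-04-19
Step 2 - day of week:
  92 mod 7 = 1
  Friday + 1 days -> Saturday
Result: Saturday (2025-04-19)

Saturday


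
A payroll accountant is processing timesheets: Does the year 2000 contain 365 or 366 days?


Year: 2000
Check leap year rules:
Divisible by 4? Yes
Divisible by 100? Yes
Divisible by 400? Yes
2000 is a leap year
Days: 366

366


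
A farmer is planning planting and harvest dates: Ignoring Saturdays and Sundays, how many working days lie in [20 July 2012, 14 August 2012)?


Start: 2012-07-20 (Friday)
End (exclusive): 2012-08-14 (Tuesday)
Total calendar days: 25
Full weeks: 25 // 7 = 3 -> 15 weekdays
Remaining 4 days starting on Friday:
  Fri(w), Sat(-), Sun(-), Mon(w) -> 2 weekdays
Total business days: 15 + 2 = 17

17


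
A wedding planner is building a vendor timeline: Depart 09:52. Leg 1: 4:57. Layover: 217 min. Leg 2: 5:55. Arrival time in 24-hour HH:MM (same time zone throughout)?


Depart: 09:52
Leg 1: +297 min -> 14:49
Layover: +217 min -> 18:26
Leg 2: +355 min -> 00:21
Total travel: 869 minutes = 14h 29m
Arrival: 00:21

00:21


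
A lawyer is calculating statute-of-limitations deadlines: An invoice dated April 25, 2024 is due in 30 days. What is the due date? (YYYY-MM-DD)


Start: 2024-04-25
Adding 30 days
Days remaining in April: 5
After April: 25 days still to add
May 2024 has 31 days, need 25
Result: 2024-05-25

2024-05-25


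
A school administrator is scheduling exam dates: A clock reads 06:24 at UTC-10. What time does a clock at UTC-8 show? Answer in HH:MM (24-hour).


Local time: 06:24 at UTC-10 (offset -10h)
Target zone: UTC-8 (offset -8h)
Difference: -8 - (-10) = 2 hours
Calculation: 6 + (2) = 8
Result: 08:24

08:24


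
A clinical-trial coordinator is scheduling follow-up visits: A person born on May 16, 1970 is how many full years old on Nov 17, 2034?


Birth: 1970-05-16
Reference: 2034-11-17
Year difference: 2034 - 1970 = 64
Has birthday (05-16) occurred by 11-17? Yes
Age in full years: 64

64


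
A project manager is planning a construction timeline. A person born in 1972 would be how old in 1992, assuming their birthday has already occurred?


Birth year: 1972
Current year: 1992
Age = current year - birth year
Age = 1992 - 1972 = 20

20


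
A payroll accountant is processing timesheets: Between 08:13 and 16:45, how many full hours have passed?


Start: 08:13
End: 16:45
Hour difference: 16 - 8 = 8 hours
Minute difference: 45 - 13 = 32 minutes
Total minutes: 512
Complete hours: 512 / 60 = 8 (remainder 32)

8


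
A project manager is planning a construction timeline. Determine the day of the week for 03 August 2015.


Date: 2015-08-03
January 1, 2015 is a Thursday
Day of year: 215
Offset from Jan 1: 214 days
214 mod 7 = 4
Result: Monday

Monday


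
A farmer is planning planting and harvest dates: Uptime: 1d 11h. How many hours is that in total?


Days: 1
Extra hours: 11
Hours per day: 24
Days to hours: 1 x 24 = 24
Total: 24 + 11 = 35

35


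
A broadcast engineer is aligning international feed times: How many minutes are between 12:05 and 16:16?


Start time: 12:05 = 725 minutes from midnight
End time: 16:16 = 976 minutes from midnight
Difference: 976 - 725 = 251 minutes
That is 4 hours and 11 minutes

251


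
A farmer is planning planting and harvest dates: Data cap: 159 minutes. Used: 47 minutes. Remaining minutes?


Total budget: 159 minutes
Time used: 47 minutes
Remaining: 159 - 47 = 112 minutes
Percent used: 29.6%
Percent remaining: 70.4%

112


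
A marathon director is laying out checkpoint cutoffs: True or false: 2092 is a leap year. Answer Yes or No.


Year: 2092
Divisible by 4? 2092 / 4 = 523.0 -> Yes
Divisible by 100? 2092 / 100 = 20.92 -> No
Divisible by 4 but not 100, so it IS a leap year

Yes


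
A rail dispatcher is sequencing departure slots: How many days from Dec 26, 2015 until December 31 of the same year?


Start: December 26, 2015
End: December 31, 2015
Days left in December: 5
Total: 5 days

5


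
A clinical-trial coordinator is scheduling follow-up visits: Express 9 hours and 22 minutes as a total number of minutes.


Hours: 9
Extra minutes: 22
Minutes per hour: 60
Hours to minutes: 9 x 60 = 540
Total: 540 + 22 = 562

562


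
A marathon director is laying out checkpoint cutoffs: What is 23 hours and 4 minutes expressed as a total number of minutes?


Hours: 23
Minutes: 4
Convert hours to minutes: 23 x 60 = 1380
Add remaining minutes: 1380 + 4 = 1384

1384


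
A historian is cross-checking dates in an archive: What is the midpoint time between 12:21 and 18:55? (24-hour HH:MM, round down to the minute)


Start time: 12:21 = 741 minutes from midnight
End time: 18:55 = 1135 minutes from midnight
Sum: 741 + 1135 = 1876
Midpoint: 1876 / 2 = 938 minutes
Convert: 938 / 60 = 15 hours, 38 minutes
Result: 15:38

15:38


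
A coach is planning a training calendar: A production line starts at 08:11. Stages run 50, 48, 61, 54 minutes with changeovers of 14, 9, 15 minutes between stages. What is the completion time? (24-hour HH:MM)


Start: 08:11 = 491 min from midnight
  after task 1 (50 min): 09:01
  after break (14 min): 09:15
  after task 2 (48 min): 10:03
  after break (9 min): 10:12
  after task 3 (61 min): 11:13
  after break (15 min): 11:28
  after task 4 (54 min): 12:22
Total elapsed: 251 minutes
End time: 12:22

12:22


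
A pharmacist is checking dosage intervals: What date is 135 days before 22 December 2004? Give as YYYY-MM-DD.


Start: 2004-12-22
Subtracting 135 days
Days already passed in December: 22
After going back through December: 113 more days to subtract
November 2004: 30 days, 83 remaining
October 2004: 31 days, 52 remaining
September 2004: 30 days, 22 remaining
August 2004 has 31 days, need 22
Result: 2004-08-09

2004-08-09


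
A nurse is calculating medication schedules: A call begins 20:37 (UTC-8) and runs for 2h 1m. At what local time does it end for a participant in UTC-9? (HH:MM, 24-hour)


Start: 20:37 in UTC-8
Step 1 - add duration:
  minutes: 37 + 1 = 38
  hours: 20 + 2 + 0 = 22
  end in UTC-8: 22:38
Step 2 - convert UTC-8 -> UTC-9:
  offset difference: -9 - (-8) = -1 hours
  22 + (-1) = 21 -> mod 24 = 21
Result: 21:38 in UTC-9

21:38


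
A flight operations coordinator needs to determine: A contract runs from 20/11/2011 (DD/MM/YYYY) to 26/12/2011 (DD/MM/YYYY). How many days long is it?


Start date: 2011-11-20
End date: 2011-12-26
Nov 2011: +11 days
Dec 2011: +25 days
Total: 36 days

36


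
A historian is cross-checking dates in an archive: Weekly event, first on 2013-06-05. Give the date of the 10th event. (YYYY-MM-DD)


First occurrence: 2013-06-05 (occurrence 1)
Each occurrence is 7 days after the previous.
Occurrence 10 is 9 weeks after the first.
9 weeks = 63 days
2013-06-05 + 63 days = 2013-08-07

2013-08-07


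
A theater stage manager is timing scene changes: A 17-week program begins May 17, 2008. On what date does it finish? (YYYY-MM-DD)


Start: 2008-05-17
Weeks to add: 17
Convert to days: 17 x 7 = 119 days
Add 119 days to 2008-05-17
Result: 2008-09-13

2008-09-13


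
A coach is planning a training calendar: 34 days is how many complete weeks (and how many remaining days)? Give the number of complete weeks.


Total days: 34
Days per week: 7
Division: 34 / 7 = 4 remainder 6
Complete weeks: 4
Remaining days: 6

4


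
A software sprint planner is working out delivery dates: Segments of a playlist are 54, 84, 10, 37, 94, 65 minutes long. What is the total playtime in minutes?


Durations: 54, 84, 10, 37, 94, 65
Running sum: 54
+ 84 = 138
+ 10 = 148
+ 37 = 185
+ 94 = 279
+ 65 = 344
Total duration: 344 minutes
That is 5 hours and 44 minutes

344


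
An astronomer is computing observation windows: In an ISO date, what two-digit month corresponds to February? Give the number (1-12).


Calendar month order:
1. January
2. February <--
3. March
February is month number 2

2


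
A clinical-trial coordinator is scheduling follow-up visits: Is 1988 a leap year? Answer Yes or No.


Year: 1988
Divisible by 4? 1988 / 4 = 497.0 -> Yes
Divisible by 100? 1988 / 100 = 19.88 -> No
Divisible by 4 but not 100, so it IS a leap year

Yes


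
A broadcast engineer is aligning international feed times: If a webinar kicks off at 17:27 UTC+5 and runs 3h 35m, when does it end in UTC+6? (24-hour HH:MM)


Start: 17:27 in UTC+5
Step 1 - add duration:
  minutes: 27 + 35 = 62 (carry 1h)
  hours: 17 + 3 + 1 = 21
  end in UTC+5: 21:02
Step 2 - convert UTC+5 -> UTC+6:
  offset difference: 6 - (5) = 1 hours
  21 + (1) = 22 -> mod 24 = 22
Result: 22:02 in UTC+6

22:02


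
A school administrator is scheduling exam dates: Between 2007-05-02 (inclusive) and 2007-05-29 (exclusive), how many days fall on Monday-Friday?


Start: 2007-05-02 (Wednesday)
End (exclusive): 2007-05-29 (Tuesday)
Total calendar days: 27
Full weeks: 27 // 7 = 3 -> 15 weekdays
Remaining 6 days starting on Wednesday:
  Wed(w), Thu(w), Fri(w), Sat(-), Sun(-), Mon(w) -> 4 weekdays
Total business days: 15 + 4 = 19

19


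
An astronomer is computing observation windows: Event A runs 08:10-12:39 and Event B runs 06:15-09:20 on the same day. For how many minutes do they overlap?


Interval A: [490, 759] minutes from midnight
Interval B: [375, 560] minutes from midnight
Overlap start = max(490, 375) = 490
Overlap end = min(759, 560) = 560
Overlap = 560 - 490 = 70 minutes

70


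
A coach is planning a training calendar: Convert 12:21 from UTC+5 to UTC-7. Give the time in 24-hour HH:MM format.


Local time: 12:21 at UTC+5 (offset 5h)
Target zone: UTC-7 (offset -7h)
Difference: -7 - (5) = -12 hours
Calculation: 12 + (-12) = 0
Result: 00:21

00:21


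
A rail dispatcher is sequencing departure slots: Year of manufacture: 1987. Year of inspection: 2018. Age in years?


Birth year: 1987
Current year: 2018
Age = current year - birth year
Age = 2018 - 1987 = 31

31


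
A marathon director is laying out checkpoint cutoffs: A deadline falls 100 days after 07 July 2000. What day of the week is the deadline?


Start: 2000-07-07 (Friday)
Step 1 - find target date: add 100 days
  2000-07-07 + 100 days = 2000-10-15
Step 2 - day of week:
  100 mod 7 = 2
  Friday + 2 days -> Sunday
Result: Sunday (2000-10-15)

Sunday


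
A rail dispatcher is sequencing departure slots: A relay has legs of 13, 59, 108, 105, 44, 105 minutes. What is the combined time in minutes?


Durations: 13, 59, 108, 105, 44, 105
Running sum: 13
+ 59 = 72
+ 108 = 180
+ 105 = 285
+ 44 = 329
+ 105 = 434
Total duration: 434 minutes
That is 7 hours and 14 minutes

434


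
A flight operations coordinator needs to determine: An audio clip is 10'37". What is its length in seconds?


Minutes: 10
Seconds: 37
Convert minutes to seconds: 10 x 60 = 600
Add remaining seconds: 600 + 37 = 637

637


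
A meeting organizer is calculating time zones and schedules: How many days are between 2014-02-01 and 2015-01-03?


Start date: 2014-02-01
End date: 2015-01-03
Feb 2014: +28 days
Mar 2014: +31 days
Apr 2014: +30 days
... (9 more months)
Total: 336 days

336


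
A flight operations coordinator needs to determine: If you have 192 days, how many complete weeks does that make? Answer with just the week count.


Total days: 192
Days per week: 7
Division: 192 / 7 = 27 remainder 3
Complete weeks: 27
Remaining days: 3

27


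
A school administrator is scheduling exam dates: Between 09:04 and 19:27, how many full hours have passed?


Start: 09:04
End: 19:27
Hour difference: 19 - 9 = 10 hours
Minute difference: 27 - 4 = 23 minutes
Total minutes: 623
Complete hours: 623 / 60 = 10 (remainder 23)

10


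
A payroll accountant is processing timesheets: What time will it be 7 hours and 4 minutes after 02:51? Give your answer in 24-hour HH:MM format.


Start time: 02:51
Adding: 7 hours 4 minutes
Minutes: 51 + 4 = 55
Hours: 2 + 7 + 0 = 9
Result: 09:55

09:55


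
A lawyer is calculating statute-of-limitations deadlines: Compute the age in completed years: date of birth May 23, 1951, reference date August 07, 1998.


Birth: 1951-05-23
Reference: 1998-08-07
Year difference: 1998 - 1951 = 47
Has birthday (05-23) occurred by 08-07? Yes
Age in full years: 47

47


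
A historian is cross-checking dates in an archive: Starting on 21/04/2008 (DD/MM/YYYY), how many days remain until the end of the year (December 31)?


Start: April 21, 2008
End: December 31, 2008
Days left in April: 9
May: 31
June: 30
July: 31
August: 31
... plus remaining months
Sum of remaining months: 245
Total: 9 + 245 = 254

254


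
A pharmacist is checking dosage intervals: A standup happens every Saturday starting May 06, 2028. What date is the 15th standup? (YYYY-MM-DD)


First occurrence: 2028-05-06 (occurrence 1)
Each occurrence is 7 days after the previous.
Occurrence 15 is 14 weeks after the first.
14 weeks = 98 days
2028-05-06 + 98 days = 2028-08-12

2028-08-12


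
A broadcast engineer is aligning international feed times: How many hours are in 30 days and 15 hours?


Days: 30
Extra hours: 15
Hours per day: 24
Days to hours: 30 x 24 = 720
Total: 720 + 15 = 735

735


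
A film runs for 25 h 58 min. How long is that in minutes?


Hours: 25
Minutes: 58
Convert hours to minutes: 25 x 60 = 1500
Add remaining minutes: 1500 + 58 = 1558

1558


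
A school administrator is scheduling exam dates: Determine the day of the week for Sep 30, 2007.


Date: 2007-09-30
January 1, 2007 is a Monday
Day of year: 273
Offset from Jan 1: 272 days
272 mod 7 = 6
Result: Sunday

Sunday


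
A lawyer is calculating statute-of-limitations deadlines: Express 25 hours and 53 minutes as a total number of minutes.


Hours: 25
Extra minutes: 53
Minutes per hour: 60
Hours to minutes: 25 x 60 = 1500
Total: 1500 + 53 = 1553

1553


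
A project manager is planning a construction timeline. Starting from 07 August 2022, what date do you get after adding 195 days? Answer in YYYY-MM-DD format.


Start: 2022-08-07
Adding 195 days
Days remaining in August: 24
After August: 171 days still to add
September 2022: 30 days, 141 remaining
October 2022: 31 days, 110 remaining
November 2022: 30 days, 80 remaining
December 2022: 31 days, 49 remaining
Result: 2023-02-18

2023-02-18


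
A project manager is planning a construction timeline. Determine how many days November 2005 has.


Month: November
Year: 2005
November is a 30-day month
Total: 30 days

30


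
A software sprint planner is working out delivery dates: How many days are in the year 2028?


Year: 2028
Check leap year rules:
Divisible by 4? Yes
Divisible by 100? No
2028 is a leap year
Days: 366

366


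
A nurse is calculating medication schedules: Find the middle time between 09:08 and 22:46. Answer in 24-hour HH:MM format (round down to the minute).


Start time: 09:08 = 548 minutes from midnight
End time: 22:46 = 1366 minutes from midnight
Sum: 548 + 1366 = 1914
Midpoint: 1914 / 2 = 957 minutes
Convert: 957 / 60 = 15 hours, 57 minutes
Result: 15:57

15:57


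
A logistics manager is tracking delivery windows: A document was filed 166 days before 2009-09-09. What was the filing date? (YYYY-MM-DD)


Start: 2009-09-09
Subtracting 166 days
Days already passed in September: 9
After going back through September: 157 more days to subtract
August 2009: 31 days, 126 remaining
July 2009: 31 days, 95 remaining
June 2009: 30 days, 65 remaining
May 2009: 31 days, 34 remaining
Result: 2009-03-27

2009-03-27


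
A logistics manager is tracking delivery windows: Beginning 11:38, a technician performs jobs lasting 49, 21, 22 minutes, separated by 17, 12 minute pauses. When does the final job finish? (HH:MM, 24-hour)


Start: 11:38 = 698 min from midnight
  after task 1 (49 min): 12:27
  after break (17 min): 12:44
  after task 2 (21 min): 13:05
  after break (12 min): 13:17
  after task 3 (22 min): 13:39
Total elapsed: 121 minutes
End time: 13:39

13:39


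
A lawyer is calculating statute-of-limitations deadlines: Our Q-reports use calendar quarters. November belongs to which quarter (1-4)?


Month: November (month 11)
Q1: January-March (months 1-3)
Q2: April-June (months 4-6)
Q3: July-September (months 7-9)
Q4: October-December (months 10-12)
Month 11 falls in Q4

4


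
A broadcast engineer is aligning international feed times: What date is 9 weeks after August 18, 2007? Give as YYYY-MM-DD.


Start: 2007-08-18
Weeks to add: 9
Convert to days: 9 x 7 = 63 days
Add 63 days to 2007-08-18
Result: 2007-10-20

2007-10-20


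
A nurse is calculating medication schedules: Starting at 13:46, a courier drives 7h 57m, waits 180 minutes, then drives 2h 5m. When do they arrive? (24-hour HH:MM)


Depart: 13:46
Leg 1: +477 min -> 21:43
Layover: +180 min -> 00:43
Leg 2: +125 min -> 02:48
Total travel: 782 minutes = 13h 2m
Arrival: 02:48

02:48


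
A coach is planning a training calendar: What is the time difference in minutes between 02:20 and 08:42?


Start time: 02:20 = 140 minutes from midnight
End time: 08:42 = 522 minutes from midnight
Difference: 522 - 140 = 382 minutes
That is 6 hours and 22 minutes

382


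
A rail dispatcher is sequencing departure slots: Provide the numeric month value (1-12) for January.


Calendar month order:
1. January <--
2. February
January is month number 1

1


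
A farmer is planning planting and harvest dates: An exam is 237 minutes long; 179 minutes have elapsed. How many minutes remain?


Total budget: 237 minutes
Time used: 179 minutes
Remaining: 237 - 179 = 58 minutes
Percent used: 75.5%
Percent remaining: 24.5%

58


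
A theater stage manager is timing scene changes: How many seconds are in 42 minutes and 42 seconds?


Minutes: 42
Extra seconds: 42
Seconds per minute: 60
Minutes to seconds: 42 x 60 = 2520
Total: 2520 + 42 = 2562

2562


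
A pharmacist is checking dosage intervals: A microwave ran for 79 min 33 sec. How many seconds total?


Minutes: 79
Extra seconds: 33
Seconds per minute: 60
Minutes to seconds: 79 x 60 = 4740
Total: 4740 + 33 = 4773

4773


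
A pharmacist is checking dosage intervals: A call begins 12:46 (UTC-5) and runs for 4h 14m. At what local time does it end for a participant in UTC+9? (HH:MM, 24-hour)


Start: 12:46 in UTC-5
Step 1 - add duration:
  minutes: 46 + 14 = 60 (carry 1h)
  hours: 12 + 4 + 1 = 17
  end in UTC-5: 17:00
Step 2 - convert UTC-5 -> UTC+9:
  offset difference: 9 - (-5) = 14 hours
  17 + (14) = 31 -> mod 24 = 7
Result: 07:00 in UTC+9

07:00


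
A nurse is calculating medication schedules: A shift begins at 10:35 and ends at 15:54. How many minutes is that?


Start time: 10:35 = 635 minutes from midnight
End time: 15:54 = 954 minutes from midnight
Difference: 954 - 635 = 319 minutes
That is 5 hours and 19 minutes

319


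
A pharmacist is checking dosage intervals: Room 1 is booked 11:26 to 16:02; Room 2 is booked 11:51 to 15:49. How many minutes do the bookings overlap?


Interval A: [686, 962] minutes from midnight
Interval B: [711, 949] minutes from midnight
Overlap start = max(686, 711) = 711
Overlap end = min(962, 949) = 949
Overlap = 949 - 711 = 238 minutes

238


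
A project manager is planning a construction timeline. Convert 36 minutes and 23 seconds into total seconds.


Minutes: 36
Seconds: 23
Convert minutes to seconds: 36 x 60 = 2160
Add remaining seconds: 2160 + 23 = 2183

2183


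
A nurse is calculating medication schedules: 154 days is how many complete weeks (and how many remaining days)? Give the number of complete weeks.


Total days: 154
Days per week: 7
Division: 154 / 7 = 22 remainder 0
Complete weeks: 22
Remaining days: 0

22


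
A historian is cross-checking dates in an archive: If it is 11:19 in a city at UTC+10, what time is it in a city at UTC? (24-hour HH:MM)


Local time: 11:19 at UTC+10 (offset 10h)
Target zone: UTC (offset 0h)
Difference: 0 - (10) = -10 hours
Calculation: 11 + (-10) = 1
Result: 01:19

01:19


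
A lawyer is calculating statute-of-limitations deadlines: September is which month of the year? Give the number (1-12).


Calendar month order:
8. August
9. September <--
10. October
September is month number 9

9


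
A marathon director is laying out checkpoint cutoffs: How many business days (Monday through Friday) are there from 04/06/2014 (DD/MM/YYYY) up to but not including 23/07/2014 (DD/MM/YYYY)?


Start: 2014-06-04 (Wednesday)
End (exclusive): 2014-07-23 (Wednesday)
Total calendar days: 49
Full weeks: 49 // 7 = 7 -> 35 weekdays
Remaining 0 days starting on Wednesday:
Total business days: 35 + 0 = 35

35


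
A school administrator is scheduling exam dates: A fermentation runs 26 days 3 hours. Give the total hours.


Days: 26
Extra hours: 3
Hours per day: 24
Days to hours: 26 x 24 = 624
Total: 624 + 3 = 627

627


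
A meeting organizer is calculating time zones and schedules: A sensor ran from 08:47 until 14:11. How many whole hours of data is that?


Start: 08:47
End: 14:11
Hour difference: 14 - 8 = 6 hours
Minute difference: 11 - 47 = -36 minutes
Total minutes: 324
Complete hours: 324 / 60 = 5 (remainder 24)

5


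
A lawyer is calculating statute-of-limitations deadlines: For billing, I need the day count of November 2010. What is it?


Month: November
Year: 2010
November is a 30-day month
Total: 30 days

30


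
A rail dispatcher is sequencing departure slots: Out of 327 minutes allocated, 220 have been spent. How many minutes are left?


Total budget: 327 minutes
Time used: 220 minutes
Remaining: 327 - 220 = 107 minutes
Percent used: 67.3%
Percent remaining: 32.7%

107


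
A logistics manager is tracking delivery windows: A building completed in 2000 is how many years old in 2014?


Birth year: 2000
Current year: 2014
Age = current year - birth year
Age = 2014 - 2000 = 14

14


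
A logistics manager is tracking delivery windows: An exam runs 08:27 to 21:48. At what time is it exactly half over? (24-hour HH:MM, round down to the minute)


Start time: 08:27 = 507 minutes from midnight
End time: 21:48 = 1308 minutes from midnight
Sum: 507 + 1308 = 1815
Midpoint: 1815 / 2 = 907 minutes
Convert: 907 / 60 = 15 hours, 7 minutes
Result: 15:07

15:07


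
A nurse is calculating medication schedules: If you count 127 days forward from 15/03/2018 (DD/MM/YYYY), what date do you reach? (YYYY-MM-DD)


Start: 2018-03-15
Adding 127 days
Days remaining in March: 16
After March: 111 days still to add
April 2018: 30 days, 81 remaining
May 2018: 31 days, 50 remaining
June 2018: 30 days, 20 remaining
July 2018 has 31 days, need 20
Result: 2018-07-20

2018-07-20


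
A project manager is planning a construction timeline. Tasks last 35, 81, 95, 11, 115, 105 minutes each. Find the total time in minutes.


Durations: 35, 81, 95, 11, 115, 105
Running sum: 35
+ 81 = 116
+ 95 = 211
+ 11 = 222
+ 115 = 337
+ 105 = 442
Total duration: 442 minutes
That is 7 hours and 22 minutes

442


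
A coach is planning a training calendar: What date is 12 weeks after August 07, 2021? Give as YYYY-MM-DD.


Start: 2021-08-07
Weeks to add: 12
Convert to days: 12 x 7 = 84 days
Add 84 days to 2021-08-07
Result: 2021-10-30

2021-10-30


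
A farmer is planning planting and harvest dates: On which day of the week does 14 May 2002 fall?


Date: 2002-05-14
January 1, 2002 is a Tuesday
Day of year: 134
Offset from Jan 1: 133 days
133 mod 7 = 0
Result: Tuesday

Tuesday


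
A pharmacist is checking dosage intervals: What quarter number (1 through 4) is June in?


Month: June (month 6)
Q1: January-March (months 1-3)
Q2: April-June (months 4-6)
Q3: July-September (months 7-9)
Q4: October-December (months 10-12)
Month 6 falls in Q2

2
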